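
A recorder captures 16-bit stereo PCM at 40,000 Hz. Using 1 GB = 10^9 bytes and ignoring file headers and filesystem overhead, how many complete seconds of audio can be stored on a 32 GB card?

200,000 seconds

Uncompressed byte rate = 40,000 × 2 × 2 = 160,000 bytes/s.
Capacity = 32 × 1,000,000,000 = 32,000,000,000 bytes.
32,000,000,000 / 160,000 ≈ 200000 s → 200,000 seconds.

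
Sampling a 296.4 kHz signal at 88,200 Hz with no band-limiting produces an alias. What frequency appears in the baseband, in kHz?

31.8 kHz

Nyquist = 88,200/2 = 44,100 Hz; 296,400 Hz exceeds it.
Alias = |296,400 − 3×88,200| = |296,400 − 264,600| = 31,800 Hz = 31.8 kHz.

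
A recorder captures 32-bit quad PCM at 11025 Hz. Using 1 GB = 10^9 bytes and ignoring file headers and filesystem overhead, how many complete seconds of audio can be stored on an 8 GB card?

45,351 seconds

Uncompressed byte rate = 11,025 × 4 × 4 = 176,400 bytes/s.
Capacity = 8 × 1,000,000,000 = 8,000,000,000 bytes.
8,000,000,000 / 176,400 ≈ 45351.47 s → 45,351 seconds.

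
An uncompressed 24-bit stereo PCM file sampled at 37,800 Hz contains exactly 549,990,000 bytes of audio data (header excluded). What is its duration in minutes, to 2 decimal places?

40.42 minutes

Byte rate = 37,800 × 3 × 2 = 226,800 bytes/s.
Duration = 549,990,000 / 226,800 = 2,425 s.
2,425 s / 60 = 40.42 minutes.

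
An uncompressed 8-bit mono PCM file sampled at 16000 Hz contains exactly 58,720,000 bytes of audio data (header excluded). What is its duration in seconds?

Byte rate = 16,000 × 1 × 1 = 16,000 bytes/s.
Duration = 58,720,000 / 16,000 = 3,670 s.

3,670 seconds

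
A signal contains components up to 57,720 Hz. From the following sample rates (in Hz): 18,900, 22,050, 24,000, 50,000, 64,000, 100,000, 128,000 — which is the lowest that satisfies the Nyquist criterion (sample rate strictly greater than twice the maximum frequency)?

128,000 Hz

Need sample rate > 2 × 57,720 = 115,440 Hz.
Lowest listed rate above 115,440 Hz is 128,000 Hz.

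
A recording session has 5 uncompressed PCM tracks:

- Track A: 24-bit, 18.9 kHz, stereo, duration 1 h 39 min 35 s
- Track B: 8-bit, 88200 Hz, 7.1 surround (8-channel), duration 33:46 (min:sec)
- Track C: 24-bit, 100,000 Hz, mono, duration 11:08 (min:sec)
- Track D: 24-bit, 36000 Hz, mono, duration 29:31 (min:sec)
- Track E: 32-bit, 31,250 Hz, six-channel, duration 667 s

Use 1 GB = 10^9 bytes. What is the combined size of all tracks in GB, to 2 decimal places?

3.00 GB

Track A: 1 h 39 min 35 s = 5,975 s; 18,900 × 5,975 × 3 × 2 = 677,565,000 bytes.
Track B: 33:46 (min:sec) = 2,026 s; 88,200 × 2,026 × 1 × 8 = 1,429,545,600 bytes.
Track C: 11:08 (min:sec) = 668 s; 100,000 × 668 × 3 × 1 = 200,400,000 bytes.
Track D: 29:31 (min:sec) = 1,771 s; 36,000 × 1,771 × 3 × 1 = 191,268,000 bytes.
Track E: 31,250 × 667 × 4 × 6 = 500,250,000 bytes.
Total = 2,999,028,600 bytes = 3.00 GB.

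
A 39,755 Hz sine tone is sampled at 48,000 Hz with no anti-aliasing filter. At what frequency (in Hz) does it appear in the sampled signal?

8,245 Hz

Nyquist = 48,000/2 = 24,000 Hz; 39,755 Hz exceeds it.
Alias = |39,755 − 1×48,000| = |39,755 − 48,000| = 8,245 Hz.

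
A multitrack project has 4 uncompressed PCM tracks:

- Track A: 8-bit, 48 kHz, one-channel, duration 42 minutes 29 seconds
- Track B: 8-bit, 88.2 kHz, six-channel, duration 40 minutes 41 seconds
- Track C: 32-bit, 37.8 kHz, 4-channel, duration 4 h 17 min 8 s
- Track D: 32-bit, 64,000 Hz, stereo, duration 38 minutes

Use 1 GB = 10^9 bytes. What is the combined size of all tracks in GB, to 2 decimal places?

11.91 GB

Track A: 42 minutes 29 seconds = 2,549 s; 48,000 × 2,549 × 1 × 1 = 122,352,000 bytes.
Track B: 40 minutes 41 seconds = 2,441 s; 88,200 × 2,441 × 1 × 6 = 1,291,777,200 bytes.
Track C: 4 h 17 min 8 s = 15,428 s; 37,800 × 15,428 × 4 × 4 = 9,330,854,400 bytes.
Track D: 38 minutes = 2,280 s; 64,000 × 2,280 × 4 × 2 = 1,167,360,000 bytes.
Total = 11,912,343,600 bytes = 11.91 GB.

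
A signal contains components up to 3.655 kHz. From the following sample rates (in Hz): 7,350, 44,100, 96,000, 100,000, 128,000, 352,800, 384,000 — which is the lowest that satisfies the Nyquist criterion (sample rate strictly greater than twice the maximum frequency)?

Need sample rate > 2 × 3,655 = 7,310 Hz.
Lowest listed rate above 7,310 Hz is 7,350 Hz.

7,350 Hz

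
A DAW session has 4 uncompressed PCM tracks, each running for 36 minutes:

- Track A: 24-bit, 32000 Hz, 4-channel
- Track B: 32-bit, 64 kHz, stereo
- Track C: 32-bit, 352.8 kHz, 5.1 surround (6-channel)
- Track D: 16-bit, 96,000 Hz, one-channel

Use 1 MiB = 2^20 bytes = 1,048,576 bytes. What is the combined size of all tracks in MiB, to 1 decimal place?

36 minutes = 2,160 s.
Track A: 32,000 × 2,160 × 3 × 4 = 829,440,000 bytes.
Track B: 64,000 × 2,160 × 4 × 2 = 1,105,920,000 bytes.
Track C: 352,800 × 2,160 × 4 × 6 = 18,289,152,000 bytes.
Track D: 96,000 × 2,160 × 2 × 1 = 414,720,000 bytes.
Total = 20,639,232,000 bytes = 19683.1 MiB.

19683.1 MiB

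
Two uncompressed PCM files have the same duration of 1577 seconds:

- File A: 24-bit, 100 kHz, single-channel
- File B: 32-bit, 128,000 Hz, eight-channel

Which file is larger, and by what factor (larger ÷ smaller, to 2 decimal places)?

File A: 100,000 × 3 × 1 = 300,000 bytes/s.
File B: 128,000 × 4 × 8 = 4,096,000 bytes/s.
File B is larger; ratio = 6,459,392,000 / 473,100,000 = 13.65.

File B, by a factor of 13.65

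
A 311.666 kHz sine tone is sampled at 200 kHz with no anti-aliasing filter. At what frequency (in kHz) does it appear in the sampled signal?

88.334 kHz

Nyquist = 200,000/2 = 100,000 Hz; 311,666 Hz exceeds it.
Alias = |311,666 − 2×200,000| = |311,666 − 400,000| = 88,334 Hz = 88.334 kHz.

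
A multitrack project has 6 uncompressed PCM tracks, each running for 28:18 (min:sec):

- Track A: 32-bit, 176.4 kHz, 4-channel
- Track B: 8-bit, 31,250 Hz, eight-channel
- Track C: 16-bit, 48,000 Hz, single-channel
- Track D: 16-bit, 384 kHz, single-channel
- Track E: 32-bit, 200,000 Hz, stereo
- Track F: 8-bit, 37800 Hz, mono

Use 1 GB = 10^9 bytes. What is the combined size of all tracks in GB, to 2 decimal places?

28:18 (min:sec) = 1,698 s.
Track A: 176,400 × 1,698 × 4 × 4 = 4,792,435,200 bytes.
Track B: 31,250 × 1,698 × 1 × 8 = 424,500,000 bytes.
Track C: 48,000 × 1,698 × 2 × 1 = 163,008,000 bytes.
Track D: 384,000 × 1,698 × 2 × 1 = 1,304,064,000 bytes.
Track E: 200,000 × 1,698 × 4 × 2 = 2,716,800,000 bytes.
Track F: 37,800 × 1,698 × 1 × 1 = 64,184,400 bytes.
Total = 9,464,991,600 bytes = 9.46 GB.

9.46 GB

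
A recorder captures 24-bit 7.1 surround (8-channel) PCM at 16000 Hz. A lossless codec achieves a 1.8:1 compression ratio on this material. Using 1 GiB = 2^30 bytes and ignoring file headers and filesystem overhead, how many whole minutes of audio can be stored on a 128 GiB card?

10,737 minutes

Uncompressed byte rate = 16,000 × 3 × 8 = 384,000 bytes/s.
After 1.8:1 compression, effective rate ≈ 213333.33 bytes/s.
Capacity = 128 × 1,073,741,824 = 137,438,953,472 bytes.
137,438,953,472 / effective rate ≈ 644245.09 s → 10,737 minutes.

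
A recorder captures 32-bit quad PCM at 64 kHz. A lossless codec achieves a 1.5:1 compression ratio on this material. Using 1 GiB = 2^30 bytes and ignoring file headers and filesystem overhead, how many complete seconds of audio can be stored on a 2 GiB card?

Uncompressed byte rate = 64,000 × 4 × 4 = 1,024,000 bytes/s.
After 1.5:1 compression, effective rate ≈ 682666.67 bytes/s.
Capacity = 2 × 1,073,741,824 = 2,147,483,648 bytes.
2,147,483,648 / effective rate ≈ 3145.73 s → 3,145 seconds.

3,145 seconds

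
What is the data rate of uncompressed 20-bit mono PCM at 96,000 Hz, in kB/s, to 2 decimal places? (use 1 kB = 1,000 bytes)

Bit rate = 96,000 × 20 × 1 = 1,920,000 bits/s.
1,920,000 / 8 = 240,000 B/s = 240.00 kB/s.

240.00 kB/s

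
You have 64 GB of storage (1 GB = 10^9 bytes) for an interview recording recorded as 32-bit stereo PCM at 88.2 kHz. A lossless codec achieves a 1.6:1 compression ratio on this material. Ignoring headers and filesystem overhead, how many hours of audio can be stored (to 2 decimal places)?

40.31 hours

Uncompressed byte rate = 88,200 × 4 × 2 = 705,600 bytes/s.
After 1.6:1 compression, effective rate ≈ 441000 bytes/s.
Capacity = 64 × 1,000,000,000 = 64,000,000,000 bytes.
64,000,000,000 / effective rate ≈ 145124.72 s → 40.31 hours.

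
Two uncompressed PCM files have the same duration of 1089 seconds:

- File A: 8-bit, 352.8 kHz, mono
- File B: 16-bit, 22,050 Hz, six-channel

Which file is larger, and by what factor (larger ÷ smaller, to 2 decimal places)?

File A: 352,800 × 1 × 1 = 352,800 bytes/s.
File B: 22,050 × 2 × 6 = 264,600 bytes/s.
File A is larger; ratio = 384,199,200 / 288,149,400 = 1.33.

File A, by a factor of 1.33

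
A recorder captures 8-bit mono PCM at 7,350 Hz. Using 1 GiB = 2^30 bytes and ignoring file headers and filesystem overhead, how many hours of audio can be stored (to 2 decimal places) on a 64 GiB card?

2597.11 hours

Uncompressed byte rate = 7,350 × 1 × 1 = 7,350 bytes/s.
Capacity = 64 × 1,073,741,824 = 68,719,476,736 bytes.
68,719,476,736 / 7,350 ≈ 9349588.67 s → 2597.11 hours.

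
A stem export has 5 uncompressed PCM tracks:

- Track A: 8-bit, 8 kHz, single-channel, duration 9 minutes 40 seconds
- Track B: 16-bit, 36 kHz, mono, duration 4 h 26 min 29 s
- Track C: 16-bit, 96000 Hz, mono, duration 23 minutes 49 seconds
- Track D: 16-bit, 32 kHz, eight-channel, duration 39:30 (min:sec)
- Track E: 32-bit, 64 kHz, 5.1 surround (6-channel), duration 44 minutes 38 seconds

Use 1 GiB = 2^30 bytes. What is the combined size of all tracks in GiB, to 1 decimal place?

Track A: 9 minutes 40 seconds = 580 s; 8,000 × 580 × 1 × 1 = 4,640,000 bytes.
Track B: 4 h 26 min 29 s = 15,989 s; 36,000 × 15,989 × 2 × 1 = 1,151,208,000 bytes.
Track C: 23 minutes 49 seconds = 1,429 s; 96,000 × 1,429 × 2 × 1 = 274,368,000 bytes.
Track D: 39:30 (min:sec) = 2,370 s; 32,000 × 2,370 × 2 × 8 = 1,213,440,000 bytes.
Track E: 44 minutes 38 seconds = 2,678 s; 64,000 × 2,678 × 4 × 6 = 4,113,408,000 bytes.
Total = 6,757,064,000 bytes = 6.3 GiB.

6.3 GiB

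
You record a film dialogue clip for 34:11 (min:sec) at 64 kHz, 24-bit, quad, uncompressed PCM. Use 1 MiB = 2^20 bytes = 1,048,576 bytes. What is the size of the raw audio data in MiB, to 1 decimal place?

1502.2 MiB

Duration = 34:11 (min:sec) = 2,051 s.
Bytes = 64,000 samples/s × 2,051 s × 3 bytes/sample × 4 ch = 1,575,168,000 bytes.
1,575,168,000 / 1,048,576 = 1502.2 MiB.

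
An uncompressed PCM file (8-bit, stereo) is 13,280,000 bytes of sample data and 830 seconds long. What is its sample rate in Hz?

Bytes = sample_rate × seconds × bytes_per_sample × channels.
sample_rate = 13,280,000 / (830 × 1 × 2) = 13,280,000 / 1,660 = 8,000 Hz.

8,000 Hz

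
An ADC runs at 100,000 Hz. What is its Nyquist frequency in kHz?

50 kHz

Nyquist frequency = sample rate / 2 = 100,000 / 2 = 50 kHz.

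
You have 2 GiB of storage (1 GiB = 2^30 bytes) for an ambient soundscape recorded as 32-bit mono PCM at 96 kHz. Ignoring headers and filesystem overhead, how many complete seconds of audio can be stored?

Uncompressed byte rate = 96,000 × 4 × 1 = 384,000 bytes/s.
Capacity = 2 × 1,073,741,824 = 2,147,483,648 bytes.
2,147,483,648 / 384,000 ≈ 5592.41 s → 5,592 seconds.

5,592 seconds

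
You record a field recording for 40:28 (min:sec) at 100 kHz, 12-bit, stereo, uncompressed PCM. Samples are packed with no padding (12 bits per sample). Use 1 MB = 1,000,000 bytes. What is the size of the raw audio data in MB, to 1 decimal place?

728.4 MB

Duration = 40:28 (min:sec) = 2,428 s.
Bits = 100,000 × 2,428 × 12 × 2 = 5,827,200,000 bits = 728,400,000 bytes.
728,400,000 / 1,000,000 = 728.4 MB.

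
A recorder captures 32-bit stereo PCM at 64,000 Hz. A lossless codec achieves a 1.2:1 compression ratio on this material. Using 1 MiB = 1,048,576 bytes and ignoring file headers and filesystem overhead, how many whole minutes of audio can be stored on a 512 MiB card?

Uncompressed byte rate = 64,000 × 4 × 2 = 512,000 bytes/s.
After 1.2:1 compression, effective rate ≈ 426666.67 bytes/s.
Capacity = 512 × 1,048,576 = 536,870,912 bytes.
536,870,912 / effective rate ≈ 1258.29 s → 20 minutes.

20 minutes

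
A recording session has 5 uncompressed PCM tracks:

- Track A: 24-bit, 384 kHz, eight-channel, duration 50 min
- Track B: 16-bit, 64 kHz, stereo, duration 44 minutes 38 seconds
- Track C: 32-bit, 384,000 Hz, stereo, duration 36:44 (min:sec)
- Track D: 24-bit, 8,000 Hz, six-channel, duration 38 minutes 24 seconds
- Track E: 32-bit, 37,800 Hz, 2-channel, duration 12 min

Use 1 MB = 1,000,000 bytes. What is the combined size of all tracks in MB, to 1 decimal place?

35653.8 MB

Track A: 50 min = 3,000 s; 384,000 × 3,000 × 3 × 8 = 27,648,000,000 bytes.
Track B: 44 minutes 38 seconds = 2,678 s; 64,000 × 2,678 × 2 × 2 = 685,568,000 bytes.
Track C: 36:44 (min:sec) = 2,204 s; 384,000 × 2,204 × 4 × 2 = 6,770,688,000 bytes.
Track D: 38 minutes 24 seconds = 2,304 s; 8,000 × 2,304 × 3 × 6 = 331,776,000 bytes.
Track E: 12 min = 720 s; 37,800 × 720 × 4 × 2 = 217,728,000 bytes.
Total = 35,653,760,000 bytes = 35653.8 MB.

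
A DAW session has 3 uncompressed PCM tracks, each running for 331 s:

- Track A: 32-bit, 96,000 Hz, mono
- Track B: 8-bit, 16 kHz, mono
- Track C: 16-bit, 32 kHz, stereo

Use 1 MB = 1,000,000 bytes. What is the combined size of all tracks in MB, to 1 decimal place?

174.8 MB

Track A: 96,000 × 331 × 4 × 1 = 127,104,000 bytes.
Track B: 16,000 × 331 × 1 × 1 = 5,296,000 bytes.
Track C: 32,000 × 331 × 2 × 2 = 42,368,000 bytes.
Total = 174,768,000 bytes = 174.8 MB.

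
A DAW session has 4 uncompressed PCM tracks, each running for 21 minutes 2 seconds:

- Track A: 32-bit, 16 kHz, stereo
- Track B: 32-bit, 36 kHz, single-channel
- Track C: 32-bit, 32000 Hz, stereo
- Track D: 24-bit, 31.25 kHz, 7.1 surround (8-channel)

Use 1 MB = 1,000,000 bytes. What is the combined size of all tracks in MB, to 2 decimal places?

21 minutes 2 seconds = 1,262 s.
Track A: 16,000 × 1,262 × 4 × 2 = 161,536,000 bytes.
Track B: 36,000 × 1,262 × 4 × 1 = 181,728,000 bytes.
Track C: 32,000 × 1,262 × 4 × 2 = 323,072,000 bytes.
Track D: 31,250 × 1,262 × 3 × 8 = 946,500,000 bytes.
Total = 1,612,836,000 bytes = 1612.84 MB.

1612.84 MB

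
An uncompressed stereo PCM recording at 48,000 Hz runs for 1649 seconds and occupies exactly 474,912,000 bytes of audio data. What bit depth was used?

24 bits

Bytes per sample = 474,912,000 / (48,000 × 1,649 × 2) = 474,912,000 / 158,304,000 = 3.
Bit depth = 3 × 8 = 24 bits.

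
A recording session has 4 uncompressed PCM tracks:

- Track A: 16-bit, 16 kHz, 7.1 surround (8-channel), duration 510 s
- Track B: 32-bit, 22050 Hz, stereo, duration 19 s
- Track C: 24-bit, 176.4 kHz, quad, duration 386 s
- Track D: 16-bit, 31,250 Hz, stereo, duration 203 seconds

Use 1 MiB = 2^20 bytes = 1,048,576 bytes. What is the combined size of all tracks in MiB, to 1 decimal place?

931.1 MiB

Track A: 16,000 × 510 × 2 × 8 = 130,560,000 bytes.
Track B: 22,050 × 19 × 4 × 2 = 3,351,600 bytes.
Track C: 176,400 × 386 × 3 × 4 = 817,084,800 bytes.
Track D: 31,250 × 203 × 2 × 2 = 25,375,000 bytes.
Total = 976,371,400 bytes = 931.1 MiB.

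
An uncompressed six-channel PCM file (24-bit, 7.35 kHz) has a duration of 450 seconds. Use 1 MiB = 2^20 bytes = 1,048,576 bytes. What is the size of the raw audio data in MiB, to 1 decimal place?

Bytes = 7,350 samples/s × 450 s × 3 bytes/sample × 6 ch = 59,535,000 bytes.
59,535,000 / 1,048,576 = 56.8 MiB.

56.8 MiB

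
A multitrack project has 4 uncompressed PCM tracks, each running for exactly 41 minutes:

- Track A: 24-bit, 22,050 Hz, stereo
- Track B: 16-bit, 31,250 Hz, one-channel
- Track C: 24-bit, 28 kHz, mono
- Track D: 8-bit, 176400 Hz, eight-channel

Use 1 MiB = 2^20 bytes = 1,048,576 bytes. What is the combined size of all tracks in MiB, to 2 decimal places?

3964.81 MiB

exactly 41 minutes = 2,460 s.
Track A: 22,050 × 2,460 × 3 × 2 = 325,458,000 bytes.
Track B: 31,250 × 2,460 × 2 × 1 = 153,750,000 bytes.
Track C: 28,000 × 2,460 × 3 × 1 = 206,640,000 bytes.
Track D: 176,400 × 2,460 × 1 × 8 = 3,471,552,000 bytes.
Total = 4,157,400,000 bytes = 3964.81 MiB.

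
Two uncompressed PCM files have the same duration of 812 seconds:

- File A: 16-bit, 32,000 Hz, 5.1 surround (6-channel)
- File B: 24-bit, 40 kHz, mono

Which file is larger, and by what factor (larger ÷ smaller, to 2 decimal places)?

File A: 32,000 × 2 × 6 = 384,000 bytes/s.
File B: 40,000 × 3 × 1 = 120,000 bytes/s.
File A is larger; ratio = 311,808,000 / 97,440,000 = 3.20.

File A, by a factor of 3.20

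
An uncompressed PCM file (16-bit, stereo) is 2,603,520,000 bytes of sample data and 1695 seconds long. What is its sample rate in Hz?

Bytes = sample_rate × seconds × bytes_per_sample × channels.
sample_rate = 2,603,520,000 / (1,695 × 2 × 2) = 2,603,520,000 / 6,780 = 384,000 Hz.

384,000 Hz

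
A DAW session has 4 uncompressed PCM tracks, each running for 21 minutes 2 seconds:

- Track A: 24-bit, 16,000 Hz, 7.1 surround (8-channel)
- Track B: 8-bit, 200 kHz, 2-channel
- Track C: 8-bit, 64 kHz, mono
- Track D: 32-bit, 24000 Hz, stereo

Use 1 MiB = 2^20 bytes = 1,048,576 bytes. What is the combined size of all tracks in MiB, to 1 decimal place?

21 minutes 2 seconds = 1,262 s.
Track A: 16,000 × 1,262 × 3 × 8 = 484,608,000 bytes.
Track B: 200,000 × 1,262 × 1 × 2 = 504,800,000 bytes.
Track C: 64,000 × 1,262 × 1 × 1 = 80,768,000 bytes.
Track D: 24,000 × 1,262 × 4 × 2 = 242,304,000 bytes.
Total = 1,312,480,000 bytes = 1251.7 MiB.

1251.7 MiB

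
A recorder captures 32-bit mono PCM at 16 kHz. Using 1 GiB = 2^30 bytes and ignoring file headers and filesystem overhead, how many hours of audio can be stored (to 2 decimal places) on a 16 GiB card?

74.57 hours

Uncompressed byte rate = 16,000 × 4 × 1 = 64,000 bytes/s.
Capacity = 16 × 1,073,741,824 = 17,179,869,184 bytes.
17,179,869,184 / 64,000 ≈ 268435.46 s → 74.57 hours.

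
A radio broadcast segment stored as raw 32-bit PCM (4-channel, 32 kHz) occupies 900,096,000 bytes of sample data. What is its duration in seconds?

Byte rate = 32,000 × 4 × 4 = 512,000 bytes/s.
Duration = 900,096,000 / 512,000 = 1,758 s.

1,758 seconds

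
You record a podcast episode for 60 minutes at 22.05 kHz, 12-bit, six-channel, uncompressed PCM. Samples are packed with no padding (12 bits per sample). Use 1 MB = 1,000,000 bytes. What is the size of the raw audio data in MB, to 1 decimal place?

Duration = 60 minutes = 3,600 s.
Bits = 22,050 × 3,600 × 12 × 6 = 5,715,360,000 bits = 714,420,000 bytes.
714,420,000 / 1,000,000 = 714.4 MB.

714.4 MB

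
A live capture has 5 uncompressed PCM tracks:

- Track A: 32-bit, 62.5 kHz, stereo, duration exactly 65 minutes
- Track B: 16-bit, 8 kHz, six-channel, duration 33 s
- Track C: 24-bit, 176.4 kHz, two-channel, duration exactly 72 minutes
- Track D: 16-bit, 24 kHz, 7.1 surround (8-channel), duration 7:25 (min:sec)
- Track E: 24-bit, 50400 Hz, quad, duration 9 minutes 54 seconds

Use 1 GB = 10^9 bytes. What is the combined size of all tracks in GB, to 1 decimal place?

Track A: exactly 65 minutes = 3,900 s; 62,500 × 3,900 × 4 × 2 = 1,950,000,000 bytes.
Track B: 8,000 × 33 × 2 × 6 = 3,168,000 bytes.
Track C: exactly 72 minutes = 4,320 s; 176,400 × 4,320 × 3 × 2 = 4,572,288,000 bytes.
Track D: 7:25 (min:sec) = 445 s; 24,000 × 445 × 2 × 8 = 170,880,000 bytes.
Track E: 9 minutes 54 seconds = 594 s; 50,400 × 594 × 3 × 4 = 359,251,200 bytes.
Total = 7,055,587,200 bytes = 7.1 GB.

7.1 GB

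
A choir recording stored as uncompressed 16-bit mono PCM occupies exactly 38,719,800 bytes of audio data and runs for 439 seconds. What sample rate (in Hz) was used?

44,100 Hz

Bytes = sample_rate × seconds × bytes_per_sample × channels.
sample_rate = 38,719,800 / (439 × 2 × 1) = 38,719,800 / 878 = 44,100 Hz.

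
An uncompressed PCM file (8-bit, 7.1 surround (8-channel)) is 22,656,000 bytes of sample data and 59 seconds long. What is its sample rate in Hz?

48,000 Hz

Bytes = sample_rate × seconds × bytes_per_sample × channels.
sample_rate = 22,656,000 / (59 × 1 × 8) = 22,656,000 / 472 = 48,000 Hz.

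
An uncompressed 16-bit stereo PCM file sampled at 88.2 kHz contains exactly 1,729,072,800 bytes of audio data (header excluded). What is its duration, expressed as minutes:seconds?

81:41

Byte rate = 88,200 × 2 × 2 = 352,800 bytes/s.
Duration = 1,729,072,800 / 352,800 = 4,901 s.
4,901 s = 81:41.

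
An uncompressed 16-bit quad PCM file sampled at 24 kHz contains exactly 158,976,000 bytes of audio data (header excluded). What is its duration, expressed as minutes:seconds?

13:48

Byte rate = 24,000 × 2 × 4 = 192,000 bytes/s.
Duration = 158,976,000 / 192,000 = 828 s.
828 s = 13:48.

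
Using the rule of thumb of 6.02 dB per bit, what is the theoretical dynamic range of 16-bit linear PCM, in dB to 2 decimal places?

16 × 6.02 = 96.32 dB.

96.32 dB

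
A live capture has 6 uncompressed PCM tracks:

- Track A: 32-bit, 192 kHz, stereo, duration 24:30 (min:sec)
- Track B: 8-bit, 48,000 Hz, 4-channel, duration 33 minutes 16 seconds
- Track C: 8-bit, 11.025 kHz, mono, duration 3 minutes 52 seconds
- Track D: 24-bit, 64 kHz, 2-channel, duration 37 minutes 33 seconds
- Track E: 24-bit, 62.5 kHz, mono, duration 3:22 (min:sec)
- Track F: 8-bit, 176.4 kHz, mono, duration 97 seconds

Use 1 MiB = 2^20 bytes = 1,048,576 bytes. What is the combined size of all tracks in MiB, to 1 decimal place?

3398.7 MiB

Track A: 24:30 (min:sec) = 1,470 s; 192,000 × 1,470 × 4 × 2 = 2,257,920,000 bytes.
Track B: 33 minutes 16 seconds = 1,996 s; 48,000 × 1,996 × 1 × 4 = 383,232,000 bytes.
Track C: 3 minutes 52 seconds = 232 s; 11,025 × 232 × 1 × 1 = 2,557,800 bytes.
Track D: 37 minutes 33 seconds = 2,253 s; 64,000 × 2,253 × 3 × 2 = 865,152,000 bytes.
Track E: 3:22 (min:sec) = 202 s; 62,500 × 202 × 3 × 1 = 37,875,000 bytes.
Track F: 176,400 × 97 × 1 × 1 = 17,110,800 bytes.
Total = 3,563,847,600 bytes = 3398.7 MiB.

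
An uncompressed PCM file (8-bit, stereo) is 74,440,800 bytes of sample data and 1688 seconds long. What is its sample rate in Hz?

22,050 Hz

Bytes = sample_rate × seconds × bytes_per_sample × channels.
sample_rate = 74,440,800 / (1,688 × 1 × 2) = 74,440,800 / 3,376 = 22,050 Hz.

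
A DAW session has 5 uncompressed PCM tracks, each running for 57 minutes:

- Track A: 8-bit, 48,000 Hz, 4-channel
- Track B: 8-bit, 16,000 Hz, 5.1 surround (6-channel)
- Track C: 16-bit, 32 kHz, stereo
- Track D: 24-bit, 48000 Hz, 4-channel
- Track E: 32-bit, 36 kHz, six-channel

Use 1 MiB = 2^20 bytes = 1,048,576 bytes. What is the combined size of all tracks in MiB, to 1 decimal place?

6053.5 MiB

57 minutes = 3,420 s.
Track A: 48,000 × 3,420 × 1 × 4 = 656,640,000 bytes.
Track B: 16,000 × 3,420 × 1 × 6 = 328,320,000 bytes.
Track C: 32,000 × 3,420 × 2 × 2 = 437,760,000 bytes.
Track D: 48,000 × 3,420 × 3 × 4 = 1,969,920,000 bytes.
Track E: 36,000 × 3,420 × 4 × 6 = 2,954,880,000 bytes.
Total = 6,347,520,000 bytes = 6053.5 MiB.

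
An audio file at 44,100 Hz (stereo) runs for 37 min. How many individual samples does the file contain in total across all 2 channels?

195,804,000 samples

37 min = 2,220 s.
44,100 × 2,220 s × 2 ch = 195,804,000 samples.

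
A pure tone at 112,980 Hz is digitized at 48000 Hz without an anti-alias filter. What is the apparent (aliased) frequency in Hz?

16,980 Hz

Nyquist = 48,000/2 = 24,000 Hz; 112,980 Hz exceeds it.
Alias = |112,980 − 2×48,000| = |112,980 − 96,000| = 16,980 Hz.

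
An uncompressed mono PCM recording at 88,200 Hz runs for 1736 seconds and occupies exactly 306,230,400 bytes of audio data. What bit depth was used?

Bytes per sample = 306,230,400 / (88,200 × 1,736 × 1) = 306,230,400 / 153,115,200 = 2.
Bit depth = 2 × 8 = 16 bits.

16 bits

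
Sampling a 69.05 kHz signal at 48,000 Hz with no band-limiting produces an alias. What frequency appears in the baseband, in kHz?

Nyquist = 48,000/2 = 24,000 Hz; 69,050 Hz exceeds it.
Alias = |69,050 − 1×48,000| = |69,050 − 48,000| = 21,050 Hz = 21.05 kHz.

21.05 kHz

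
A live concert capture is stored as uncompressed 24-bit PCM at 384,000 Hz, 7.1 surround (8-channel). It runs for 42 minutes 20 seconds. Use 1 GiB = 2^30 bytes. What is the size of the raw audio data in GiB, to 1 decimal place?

21.8 GiB

Duration = 42 minutes 20 seconds = 2,540 s.
Bytes = 384,000 samples/s × 2,540 s × 3 bytes/sample × 8 ch = 23,408,640,000 bytes.
23,408,640,000 / 1,073,741,824 = 21.8 GiB.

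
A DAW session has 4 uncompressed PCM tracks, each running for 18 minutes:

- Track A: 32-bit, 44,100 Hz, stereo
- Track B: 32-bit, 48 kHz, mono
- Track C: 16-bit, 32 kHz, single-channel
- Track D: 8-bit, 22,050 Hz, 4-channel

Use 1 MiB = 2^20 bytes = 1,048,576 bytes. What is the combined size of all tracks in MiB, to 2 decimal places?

18 minutes = 1,080 s.
Track A: 44,100 × 1,080 × 4 × 2 = 381,024,000 bytes.
Track B: 48,000 × 1,080 × 4 × 1 = 207,360,000 bytes.
Track C: 32,000 × 1,080 × 2 × 1 = 69,120,000 bytes.
Track D: 22,050 × 1,080 × 1 × 4 = 95,256,000 bytes.
Total = 752,760,000 bytes = 717.89 MiB.

717.89 MiB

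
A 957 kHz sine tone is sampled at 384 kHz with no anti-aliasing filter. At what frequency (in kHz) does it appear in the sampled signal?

Nyquist = 384,000/2 = 192,000 Hz; 957,000 Hz exceeds it.
Alias = |957,000 − 2×384,000| = |957,000 − 768,000| = 189,000 Hz = 189 kHz.

189 kHz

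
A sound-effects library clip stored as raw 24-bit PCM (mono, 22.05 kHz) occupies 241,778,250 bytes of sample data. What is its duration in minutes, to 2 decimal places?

Byte rate = 22,050 × 3 × 1 = 66,150 bytes/s.
Duration = 241,778,250 / 66,150 = 3,655 s.
3,655 s / 60 = 60.92 minutes.

60.92 minutes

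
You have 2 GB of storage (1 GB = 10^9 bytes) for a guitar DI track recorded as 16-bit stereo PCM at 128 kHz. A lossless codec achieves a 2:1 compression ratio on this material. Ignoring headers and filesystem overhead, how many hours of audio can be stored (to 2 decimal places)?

Uncompressed byte rate = 128,000 × 2 × 2 = 512,000 bytes/s.
After 2:1 compression, effective rate ≈ 256000 bytes/s.
Capacity = 2 × 1,000,000,000 = 2,000,000,000 bytes.
2,000,000,000 / effective rate ≈ 7812.5 s → 2.17 hours.

2.17 hours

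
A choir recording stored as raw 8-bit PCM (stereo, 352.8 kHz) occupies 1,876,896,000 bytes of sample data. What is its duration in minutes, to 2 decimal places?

44.33 minutes

Byte rate = 352,800 × 1 × 2 = 705,600 bytes/s.
Duration = 1,876,896,000 / 705,600 = 2,660 s.
2,660 s / 60 = 44.33 minutes.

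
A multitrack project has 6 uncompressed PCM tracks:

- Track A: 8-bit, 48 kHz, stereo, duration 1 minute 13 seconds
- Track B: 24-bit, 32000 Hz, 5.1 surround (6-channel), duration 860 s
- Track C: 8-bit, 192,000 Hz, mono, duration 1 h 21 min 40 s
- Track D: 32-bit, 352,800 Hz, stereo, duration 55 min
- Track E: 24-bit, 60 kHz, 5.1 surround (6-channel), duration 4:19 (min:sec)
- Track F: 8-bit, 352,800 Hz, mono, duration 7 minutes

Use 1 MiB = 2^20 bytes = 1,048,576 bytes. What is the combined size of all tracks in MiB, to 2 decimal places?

10666.83 MiB

Track A: 1 minute 13 seconds = 73 s; 48,000 × 73 × 1 × 2 = 7,008,000 bytes.
Track B: 32,000 × 860 × 3 × 6 = 495,360,000 bytes.
Track C: 1 h 21 min 40 s = 4,900 s; 192,000 × 4,900 × 1 × 1 = 940,800,000 bytes.
Track D: 55 min = 3,300 s; 352,800 × 3,300 × 4 × 2 = 9,313,920,000 bytes.
Track E: 4:19 (min:sec) = 259 s; 60,000 × 259 × 3 × 6 = 279,720,000 bytes.
Track F: 7 minutes = 420 s; 352,800 × 420 × 1 × 1 = 148,176,000 bytes.
Total = 11,184,984,000 bytes = 10666.83 MiB.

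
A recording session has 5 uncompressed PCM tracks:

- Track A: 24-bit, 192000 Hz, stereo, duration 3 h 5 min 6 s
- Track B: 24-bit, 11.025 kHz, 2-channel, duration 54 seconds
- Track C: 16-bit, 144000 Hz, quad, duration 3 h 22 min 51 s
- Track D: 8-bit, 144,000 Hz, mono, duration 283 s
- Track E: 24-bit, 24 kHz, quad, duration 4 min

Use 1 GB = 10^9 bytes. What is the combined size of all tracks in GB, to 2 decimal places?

Track A: 3 h 5 min 6 s = 11,106 s; 192,000 × 11,106 × 3 × 2 = 12,794,112,000 bytes.
Track B: 11,025 × 54 × 3 × 2 = 3,572,100 bytes.
Track C: 3 h 22 min 51 s = 12,171 s; 144,000 × 12,171 × 2 × 4 = 14,020,992,000 bytes.
Track D: 144,000 × 283 × 1 × 1 = 40,752,000 bytes.
Track E: 4 min = 240 s; 24,000 × 240 × 3 × 4 = 69,120,000 bytes.
Total = 26,928,548,100 bytes = 26.93 GB.

26.93 GB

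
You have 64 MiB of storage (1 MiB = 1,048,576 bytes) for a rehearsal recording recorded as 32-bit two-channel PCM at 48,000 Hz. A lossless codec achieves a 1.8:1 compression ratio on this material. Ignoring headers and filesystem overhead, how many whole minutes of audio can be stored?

5 minutes

Uncompressed byte rate = 48,000 × 4 × 2 = 384,000 bytes/s.
After 1.8:1 compression, effective rate ≈ 213333.33 bytes/s.
Capacity = 64 × 1,048,576 = 67,108,864 bytes.
67,108,864 / effective rate ≈ 314.57 s → 5 minutes.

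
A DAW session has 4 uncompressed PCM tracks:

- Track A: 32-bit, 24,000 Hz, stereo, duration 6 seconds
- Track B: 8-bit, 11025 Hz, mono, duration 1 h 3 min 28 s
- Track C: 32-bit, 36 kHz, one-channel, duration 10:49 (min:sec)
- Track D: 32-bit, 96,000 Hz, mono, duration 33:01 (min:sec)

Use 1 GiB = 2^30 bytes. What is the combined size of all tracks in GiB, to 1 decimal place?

Track A: 24,000 × 6 × 4 × 2 = 1,152,000 bytes.
Track B: 1 h 3 min 28 s = 3,808 s; 11,025 × 3,808 × 1 × 1 = 41,983,200 bytes.
Track C: 10:49 (min:sec) = 649 s; 36,000 × 649 × 4 × 1 = 93,456,000 bytes.
Track D: 33:01 (min:sec) = 1,981 s; 96,000 × 1,981 × 4 × 1 = 760,704,000 bytes.
Total = 897,295,200 bytes = 0.8 GiB.

0.8 GiB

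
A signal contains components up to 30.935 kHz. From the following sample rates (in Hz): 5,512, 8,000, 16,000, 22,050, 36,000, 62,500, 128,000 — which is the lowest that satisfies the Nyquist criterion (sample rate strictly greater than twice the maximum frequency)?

Need sample rate > 2 × 30,935 = 61,870 Hz.
Lowest listed rate above 61,870 Hz is 62,500 Hz.

62,500 Hz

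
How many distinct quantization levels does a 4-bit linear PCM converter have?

2^4 = 16.

16 levels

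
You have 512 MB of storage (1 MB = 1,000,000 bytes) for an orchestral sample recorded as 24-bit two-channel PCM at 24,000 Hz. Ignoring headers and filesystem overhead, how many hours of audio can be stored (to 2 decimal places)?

Uncompressed byte rate = 24,000 × 3 × 2 = 144,000 bytes/s.
Capacity = 512 × 1,000,000 = 512,000,000 bytes.
512,000,000 / 144,000 ≈ 3555.56 s → 0.99 hours.

0.99 hours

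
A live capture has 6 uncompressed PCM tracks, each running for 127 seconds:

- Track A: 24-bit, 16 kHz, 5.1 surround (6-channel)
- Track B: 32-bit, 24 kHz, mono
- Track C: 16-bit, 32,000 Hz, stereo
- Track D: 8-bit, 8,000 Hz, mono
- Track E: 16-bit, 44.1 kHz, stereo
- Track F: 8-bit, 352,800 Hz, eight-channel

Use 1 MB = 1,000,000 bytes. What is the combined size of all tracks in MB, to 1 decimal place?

446.9 MB

Track A: 16,000 × 127 × 3 × 6 = 36,576,000 bytes.
Track B: 24,000 × 127 × 4 × 1 = 12,192,000 bytes.
Track C: 32,000 × 127 × 2 × 2 = 16,256,000 bytes.
Track D: 8,000 × 127 × 1 × 1 = 1,016,000 bytes.
Track E: 44,100 × 127 × 2 × 2 = 22,402,800 bytes.
Track F: 352,800 × 127 × 1 × 8 = 358,444,800 bytes.
Total = 446,887,600 bytes = 446.9 MB.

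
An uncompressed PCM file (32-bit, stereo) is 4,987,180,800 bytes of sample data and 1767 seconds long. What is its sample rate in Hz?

352,800 Hz

Bytes = sample_rate × seconds × bytes_per_sample × channels.
sample_rate = 4,987,180,800 / (1,767 × 4 × 2) = 4,987,180,800 / 14,136 = 352,800 Hz.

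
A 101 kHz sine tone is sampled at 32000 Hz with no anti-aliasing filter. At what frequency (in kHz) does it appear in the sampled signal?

5 kHz

Nyquist = 32,000/2 = 16,000 Hz; 101,000 Hz exceeds it.
Alias = |101,000 − 3×32,000| = |101,000 − 96,000| = 5,000 Hz = 5 kHz.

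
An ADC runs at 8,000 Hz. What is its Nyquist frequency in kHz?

4 kHz

Nyquist frequency = sample rate / 2 = 8,000 / 2 = 4 kHz.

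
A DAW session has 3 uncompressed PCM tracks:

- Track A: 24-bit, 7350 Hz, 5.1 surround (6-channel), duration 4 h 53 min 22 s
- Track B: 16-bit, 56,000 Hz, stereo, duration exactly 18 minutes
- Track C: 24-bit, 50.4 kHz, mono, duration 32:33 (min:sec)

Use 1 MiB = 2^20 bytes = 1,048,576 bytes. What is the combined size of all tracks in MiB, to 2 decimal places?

2733.19 MiB

Track A: 4 h 53 min 22 s = 17,602 s; 7,350 × 17,602 × 3 × 6 = 2,328,744,600 bytes.
Track B: exactly 18 minutes = 1,080 s; 56,000 × 1,080 × 2 × 2 = 241,920,000 bytes.
Track C: 32:33 (min:sec) = 1,953 s; 50,400 × 1,953 × 3 × 1 = 295,293,600 bytes.
Total = 2,865,958,200 bytes = 2733.19 MiB.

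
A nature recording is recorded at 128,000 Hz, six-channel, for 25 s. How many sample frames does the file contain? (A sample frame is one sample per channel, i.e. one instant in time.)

3,200,000 sample frames

128,000 samples/s × 25 s = 3,200,000 frames.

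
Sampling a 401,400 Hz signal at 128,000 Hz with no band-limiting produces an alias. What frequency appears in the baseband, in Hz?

Nyquist = 128,000/2 = 64,000 Hz; 401,400 Hz exceeds it.
Alias = |401,400 − 3×128,000| = |401,400 − 384,000| = 17,400 Hz.

17,400 Hz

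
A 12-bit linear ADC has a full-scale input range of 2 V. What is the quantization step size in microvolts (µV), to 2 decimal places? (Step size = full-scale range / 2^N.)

2 V / 2^12 = 2 / 4,096 V = 488.28 µV.

488.28 µV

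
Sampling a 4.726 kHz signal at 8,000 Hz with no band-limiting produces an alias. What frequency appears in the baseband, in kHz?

Nyquist = 8,000/2 = 4,000 Hz; 4,726 Hz exceeds it.
Alias = |4,726 − 1×8,000| = |4,726 − 8,000| = 3,274 Hz = 3.274 kHz.

3.274 kHz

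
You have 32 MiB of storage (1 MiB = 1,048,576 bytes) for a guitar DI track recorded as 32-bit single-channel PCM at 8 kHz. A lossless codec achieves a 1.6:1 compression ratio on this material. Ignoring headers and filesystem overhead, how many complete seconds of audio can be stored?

1,677 seconds

Uncompressed byte rate = 8,000 × 4 × 1 = 32,000 bytes/s.
After 1.6:1 compression, effective rate ≈ 20000 bytes/s.
Capacity = 32 × 1,048,576 = 33,554,432 bytes.
33,554,432 / effective rate ≈ 1677.72 s → 1,677 seconds.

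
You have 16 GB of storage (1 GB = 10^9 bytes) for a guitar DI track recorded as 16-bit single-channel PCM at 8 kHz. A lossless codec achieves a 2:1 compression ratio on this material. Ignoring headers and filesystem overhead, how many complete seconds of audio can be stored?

Uncompressed byte rate = 8,000 × 2 × 1 = 16,000 bytes/s.
After 2:1 compression, effective rate ≈ 8000 bytes/s.
Capacity = 16 × 1,000,000,000 = 16,000,000,000 bytes.
16,000,000,000 / effective rate ≈ 2000000 s → 2,000,000 seconds.

2,000,000 seconds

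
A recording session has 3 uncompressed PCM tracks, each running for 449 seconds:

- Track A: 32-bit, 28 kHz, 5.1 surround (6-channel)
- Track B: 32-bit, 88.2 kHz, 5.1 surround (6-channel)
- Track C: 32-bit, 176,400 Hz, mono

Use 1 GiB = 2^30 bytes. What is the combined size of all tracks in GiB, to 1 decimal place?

1.5 GiB

Track A: 28,000 × 449 × 4 × 6 = 301,728,000 bytes.
Track B: 88,200 × 449 × 4 × 6 = 950,443,200 bytes.
Track C: 176,400 × 449 × 4 × 1 = 316,814,400 bytes.
Total = 1,568,985,600 bytes = 1.5 GiB.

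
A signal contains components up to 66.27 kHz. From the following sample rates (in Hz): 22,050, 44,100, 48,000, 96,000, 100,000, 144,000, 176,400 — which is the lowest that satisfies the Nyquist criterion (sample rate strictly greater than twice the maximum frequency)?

144,000 Hz

Need sample rate > 2 × 66,270 = 132,540 Hz.
Lowest listed rate above 132,540 Hz is 144,000 Hz.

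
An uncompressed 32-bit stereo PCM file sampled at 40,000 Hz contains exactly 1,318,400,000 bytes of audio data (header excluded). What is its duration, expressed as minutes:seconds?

68:40

Byte rate = 40,000 × 4 × 2 = 320,000 bytes/s.
Duration = 1,318,400,000 / 320,000 = 4,120 s.
4,120 s = 68:40.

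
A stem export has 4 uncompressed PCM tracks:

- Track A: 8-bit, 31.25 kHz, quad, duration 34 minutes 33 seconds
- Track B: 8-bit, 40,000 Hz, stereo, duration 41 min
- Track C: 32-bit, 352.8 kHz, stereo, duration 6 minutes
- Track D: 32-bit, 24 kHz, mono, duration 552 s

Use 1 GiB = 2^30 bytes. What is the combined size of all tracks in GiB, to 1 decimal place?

Track A: 34 minutes 33 seconds = 2,073 s; 31,250 × 2,073 × 1 × 4 = 259,125,000 bytes.
Track B: 41 min = 2,460 s; 40,000 × 2,460 × 1 × 2 = 196,800,000 bytes.
Track C: 6 minutes = 360 s; 352,800 × 360 × 4 × 2 = 1,016,064,000 bytes.
Track D: 24,000 × 552 × 4 × 1 = 52,992,000 bytes.
Total = 1,524,981,000 bytes = 1.4 GiB.

1.4 GiB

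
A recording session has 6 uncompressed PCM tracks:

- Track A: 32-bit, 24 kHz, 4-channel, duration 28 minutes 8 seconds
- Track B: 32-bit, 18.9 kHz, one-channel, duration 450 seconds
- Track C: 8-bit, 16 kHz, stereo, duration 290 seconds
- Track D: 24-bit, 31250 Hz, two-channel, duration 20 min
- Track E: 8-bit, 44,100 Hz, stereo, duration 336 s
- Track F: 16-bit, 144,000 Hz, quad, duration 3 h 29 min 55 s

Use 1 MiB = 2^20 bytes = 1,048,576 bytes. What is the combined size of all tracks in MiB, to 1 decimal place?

Track A: 28 minutes 8 seconds = 1,688 s; 24,000 × 1,688 × 4 × 4 = 648,192,000 bytes.
Track B: 18,900 × 450 × 4 × 1 = 34,020,000 bytes.
Track C: 16,000 × 290 × 1 × 2 = 9,280,000 bytes.
Track D: 20 min = 1,200 s; 31,250 × 1,200 × 3 × 2 = 225,000,000 bytes.
Track E: 44,100 × 336 × 1 × 2 = 29,635,200 bytes.
Track F: 3 h 29 min 55 s = 12,595 s; 144,000 × 12,595 × 2 × 4 = 14,509,440,000 bytes.
Total = 15,455,567,200 bytes = 14739.6 MiB.

14739.6 MiB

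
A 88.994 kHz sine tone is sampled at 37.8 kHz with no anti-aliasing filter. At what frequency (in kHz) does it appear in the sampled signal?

Nyquist = 37,800/2 = 18,900 Hz; 88,994 Hz exceeds it.
Alias = |88,994 − 2×37,800| = |88,994 − 75,600| = 13,394 Hz = 13.394 kHz.

13.394 kHz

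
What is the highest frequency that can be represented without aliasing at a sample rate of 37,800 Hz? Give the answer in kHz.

18.9 kHz

Nyquist frequency = sample rate / 2 = 37,800 / 2 = 18.9 kHz.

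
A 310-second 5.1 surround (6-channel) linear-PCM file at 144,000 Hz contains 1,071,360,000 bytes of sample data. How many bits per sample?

Bytes per sample = 1,071,360,000 / (144,000 × 310 × 6) = 1,071,360,000 / 267,840,000 = 4.
Bit depth = 4 × 8 = 32 bits.

32 bits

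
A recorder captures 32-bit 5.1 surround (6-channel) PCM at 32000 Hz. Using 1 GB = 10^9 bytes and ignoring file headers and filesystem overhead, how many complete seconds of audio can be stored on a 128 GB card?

166,666 seconds

Uncompressed byte rate = 32,000 × 4 × 6 = 768,000 bytes/s.
Capacity = 128 × 1,000,000,000 = 128,000,000,000 bytes.
128,000,000,000 / 768,000 ≈ 166666.67 s → 166,666 seconds.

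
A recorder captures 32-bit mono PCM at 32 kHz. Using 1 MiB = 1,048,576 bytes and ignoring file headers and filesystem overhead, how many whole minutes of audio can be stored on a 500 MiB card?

68 minutes

Uncompressed byte rate = 32,000 × 4 × 1 = 128,000 bytes/s.
Capacity = 500 × 1,048,576 = 524,288,000 bytes.
524,288,000 / 128,000 ≈ 4096 s → 68 minutes.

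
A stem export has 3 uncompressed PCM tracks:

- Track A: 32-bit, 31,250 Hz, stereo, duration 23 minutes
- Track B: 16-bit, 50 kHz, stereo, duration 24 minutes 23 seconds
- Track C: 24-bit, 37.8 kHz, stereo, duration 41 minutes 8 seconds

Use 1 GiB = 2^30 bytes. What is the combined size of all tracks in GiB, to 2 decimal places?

Track A: 23 minutes = 1,380 s; 31,250 × 1,380 × 4 × 2 = 345,000,000 bytes.
Track B: 24 minutes 23 seconds = 1,463 s; 50,000 × 1,463 × 2 × 2 = 292,600,000 bytes.
Track C: 41 minutes 8 seconds = 2,468 s; 37,800 × 2,468 × 3 × 2 = 559,742,400 bytes.
Total = 1,197,342,400 bytes = 1.12 GiB.

1.12 GiB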